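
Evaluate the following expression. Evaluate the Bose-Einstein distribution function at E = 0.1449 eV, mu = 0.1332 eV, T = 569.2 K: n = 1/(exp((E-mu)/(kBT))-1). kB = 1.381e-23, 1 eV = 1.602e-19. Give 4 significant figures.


Step 1: (E - mu) = 0.0117 eV
Step 2: x = (E-mu)*eV/(kB*T) = 0.0117*1.602e-19/(1.381e-23*569.2) = 0.2384
Step 3: exp(x) = 1.269
Step 4: n = 1/(exp(x)-1) = 3.714

3.714


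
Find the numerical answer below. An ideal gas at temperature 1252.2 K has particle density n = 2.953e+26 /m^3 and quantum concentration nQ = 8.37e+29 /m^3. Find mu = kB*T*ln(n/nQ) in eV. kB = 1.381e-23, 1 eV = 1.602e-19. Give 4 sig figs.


Step 1: n/nQ = 2.953e+26/8.37e+29 = 0.0003528
Step 2: ln(n/nQ) = -7.95
Step 3: mu = kB*T*ln(n/nQ) = 1.729e-20*-7.95 = -1.375e-19 J
Step 4: Convert to eV: -1.375e-19/1.602e-19 = -0.8581 eV

-0.8581


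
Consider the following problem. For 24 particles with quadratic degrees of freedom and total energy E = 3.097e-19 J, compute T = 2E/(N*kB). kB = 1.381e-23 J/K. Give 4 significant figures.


Step 1: Numerator = 2*E = 2*3.097e-19 = 6.194e-19 J
Step 2: Denominator = N*kB = 24*1.381e-23 = 3.314e-22
Step 3: T = 6.194e-19 / 3.314e-22 = 1869 K

1869


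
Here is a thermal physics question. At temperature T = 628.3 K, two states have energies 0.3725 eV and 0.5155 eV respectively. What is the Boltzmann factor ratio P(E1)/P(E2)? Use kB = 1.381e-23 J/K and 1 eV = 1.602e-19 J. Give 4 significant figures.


Step 1: Compute energy difference dE = E1 - E2 = 0.3725 - 0.5155 = -0.143 eV
Step 2: Convert to Joules: dE_J = -0.143 * 1.602e-19 = -2.291e-20 J
Step 3: Compute exponent = -dE_J / (kB * T) = -(-2.291e-20) / (1.381e-23 * 628.3) = 2.64
Step 4: P(E1)/P(E2) = exp(2.64) = 14.02

14.02


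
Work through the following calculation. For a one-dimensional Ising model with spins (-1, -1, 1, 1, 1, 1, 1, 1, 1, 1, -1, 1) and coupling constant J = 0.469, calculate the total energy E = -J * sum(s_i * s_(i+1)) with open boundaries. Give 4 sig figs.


Step 1: Nearest-neighbor products: 1, -1, 1, 1, 1, 1, 1, 1, 1, -1, -1
Step 2: Sum of products = 5
Step 3: E = -0.469 * 5 = -2.345

-2.345


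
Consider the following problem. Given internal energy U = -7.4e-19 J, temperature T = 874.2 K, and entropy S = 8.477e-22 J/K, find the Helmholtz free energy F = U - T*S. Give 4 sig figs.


Step 1: T*S = 874.2 * 8.477e-22 = 7.411e-19 J
Step 2: F = U - T*S = -7.4e-19 - 7.411e-19
Step 3: F = -1.481e-18 J

-1.481e-18


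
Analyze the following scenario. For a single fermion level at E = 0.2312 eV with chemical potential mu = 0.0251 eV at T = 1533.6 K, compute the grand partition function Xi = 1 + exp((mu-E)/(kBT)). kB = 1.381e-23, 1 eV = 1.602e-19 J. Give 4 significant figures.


Step 1: (mu - E) = 0.0251 - 0.2312 = -0.2061 eV
Step 2: x = (mu-E)*eV/(kB*T) = -0.2061*1.602e-19/(1.381e-23*1533.6) = -1.559
Step 3: exp(x) = 0.2104
Step 4: Xi = 1 + 0.2104 = 1.21

1.21


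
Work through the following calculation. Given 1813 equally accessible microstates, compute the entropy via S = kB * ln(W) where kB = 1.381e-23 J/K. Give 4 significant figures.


Step 1: ln(W) = ln(1813) = 7.503
Step 2: S = kB * ln(W) = 1.381e-23 * 7.503
Step 3: S = 1.036e-22 J/K

1.036e-22


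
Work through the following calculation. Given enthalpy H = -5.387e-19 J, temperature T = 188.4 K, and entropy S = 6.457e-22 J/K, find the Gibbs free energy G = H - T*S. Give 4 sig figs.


Step 1: T*S = 188.4 * 6.457e-22 = 1.216e-19 J
Step 2: G = H - T*S = -5.387e-19 - 1.216e-19
Step 3: G = -6.603e-19 J

-6.603e-19


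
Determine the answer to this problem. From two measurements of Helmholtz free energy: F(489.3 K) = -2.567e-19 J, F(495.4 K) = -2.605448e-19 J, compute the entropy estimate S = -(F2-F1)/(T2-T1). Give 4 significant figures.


Step 1: dF = F2 - F1 = -2.605448e-19 - (-2.567e-19) = -3.8448e-21 J
Step 2: dT = T2 - T1 = 495.4 - 489.3 = 6.1 K
Step 3: S = -dF/dT = -(-3.8448e-21)/6.1 = 6.303e-22 J/K

6.303e-22


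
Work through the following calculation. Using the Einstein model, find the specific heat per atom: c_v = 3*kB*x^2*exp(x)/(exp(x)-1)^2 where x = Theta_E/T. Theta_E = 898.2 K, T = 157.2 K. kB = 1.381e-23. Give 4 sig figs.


Step 1: x = Theta_E/T = 898.2/157.2 = 5.714
Step 2: x^2 = 32.65
Step 3: exp(x) = 303
Step 4: c_v = 3*1.381e-23*32.65*303/(303-1)^2 = 4.493e-24

4.493e-24


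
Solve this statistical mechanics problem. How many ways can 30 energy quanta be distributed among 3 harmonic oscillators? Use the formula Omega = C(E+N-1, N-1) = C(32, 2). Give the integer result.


Step 1: Use binomial coefficient C(32, 2)
Step 2: Numerator = 32! / 30!
Step 3: Denominator = 2!
Step 4: Omega = 496

496


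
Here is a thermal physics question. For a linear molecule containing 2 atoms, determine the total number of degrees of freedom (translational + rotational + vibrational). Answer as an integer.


Step 1: Translational DOF = 3
Step 2: Rotational DOF (linear) = 2
Step 3: Vibrational DOF = 3*2 - 5 = 1
Step 4: Total = 3 + 2 + 1 = 6

6


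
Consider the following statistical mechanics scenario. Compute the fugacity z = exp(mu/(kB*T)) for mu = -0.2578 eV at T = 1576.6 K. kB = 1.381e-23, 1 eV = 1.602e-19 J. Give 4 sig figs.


Step 1: Convert mu to Joules: -0.2578*1.602e-19 = -4.13e-20 J
Step 2: kB*T = 1.381e-23*1576.6 = 2.177e-20 J
Step 3: mu/(kB*T) = -1.897
Step 4: z = exp(-1.897) = 0.15

0.15


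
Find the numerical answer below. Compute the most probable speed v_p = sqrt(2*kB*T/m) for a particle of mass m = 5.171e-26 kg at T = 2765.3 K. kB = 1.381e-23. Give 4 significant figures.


Step 1: Numerator = 2*kB*T = 2*1.381e-23*2765.3 = 7.638e-20
Step 2: Ratio = 7.638e-20 / 5.171e-26 = 1.477e+06
Step 3: v_p = sqrt(1.477e+06) = 1215 m/s

1215


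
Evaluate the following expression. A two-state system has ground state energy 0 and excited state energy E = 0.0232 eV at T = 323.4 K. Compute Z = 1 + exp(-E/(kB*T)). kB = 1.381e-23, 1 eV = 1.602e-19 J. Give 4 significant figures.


Step 1: Compute beta*E = E*eV/(kB*T) = 0.0232*1.602e-19/(1.381e-23*323.4) = 0.8322
Step 2: exp(-beta*E) = exp(-0.8322) = 0.4351
Step 3: Z = 1 + 0.4351 = 1.435

1.435


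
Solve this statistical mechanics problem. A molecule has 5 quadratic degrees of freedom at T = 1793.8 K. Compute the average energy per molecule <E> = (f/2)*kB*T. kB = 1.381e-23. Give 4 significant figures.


Step 1: f/2 = 5/2 = 2.5
Step 2: kB*T = 1.381e-23 * 1793.8 = 2.477e-20
Step 3: <E> = 2.5 * 2.477e-20 = 6.193e-20 J

6.193e-20


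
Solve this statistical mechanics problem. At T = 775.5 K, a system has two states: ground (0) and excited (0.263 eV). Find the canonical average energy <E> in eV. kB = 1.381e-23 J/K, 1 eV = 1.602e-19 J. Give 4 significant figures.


Step 1: beta*E = 0.263*1.602e-19/(1.381e-23*775.5) = 3.934
Step 2: exp(-beta*E) = 0.01956
Step 3: <E> = 0.263*0.01956/(1+0.01956) = 0.005047 eV

0.005047


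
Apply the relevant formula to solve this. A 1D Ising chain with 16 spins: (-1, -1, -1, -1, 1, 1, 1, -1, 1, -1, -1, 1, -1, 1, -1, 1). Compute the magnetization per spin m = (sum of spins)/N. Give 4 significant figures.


Step 1: Count up spins (+1): 7, down spins (-1): 9
Step 2: Total magnetization M = 7 - 9 = -2
Step 3: m = M/N = -2/16 = -0.125

-0.125


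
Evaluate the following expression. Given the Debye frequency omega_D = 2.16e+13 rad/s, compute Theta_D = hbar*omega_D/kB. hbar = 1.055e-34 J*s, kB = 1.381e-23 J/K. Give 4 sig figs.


Step 1: hbar*omega_D = 1.055e-34 * 2.16e+13 = 2.279e-21 J
Step 2: Theta_D = 2.279e-21 / 1.381e-23
Step 3: Theta_D = 165 K

165


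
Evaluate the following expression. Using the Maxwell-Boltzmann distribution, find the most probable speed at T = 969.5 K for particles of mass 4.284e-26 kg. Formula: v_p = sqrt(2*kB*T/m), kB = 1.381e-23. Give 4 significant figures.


Step 1: Numerator = 2*kB*T = 2*1.381e-23*969.5 = 2.678e-20
Step 2: Ratio = 2.678e-20 / 4.284e-26 = 6.251e+05
Step 3: v_p = sqrt(6.251e+05) = 790.6 m/s

790.6


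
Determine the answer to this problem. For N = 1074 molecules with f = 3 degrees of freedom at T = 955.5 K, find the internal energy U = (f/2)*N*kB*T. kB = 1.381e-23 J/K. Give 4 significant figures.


Step 1: f/2 = 3/2 = 1.5
Step 2: N*kB*T = 1074*1.381e-23*955.5 = 1.417e-17
Step 3: U = 1.5 * 1.417e-17 = 2.126e-17 J

2.126e-17


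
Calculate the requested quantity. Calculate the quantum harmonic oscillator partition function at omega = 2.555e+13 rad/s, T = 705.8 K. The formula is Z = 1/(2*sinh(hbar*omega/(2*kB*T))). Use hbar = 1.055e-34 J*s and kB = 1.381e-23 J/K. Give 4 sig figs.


Step 1: Compute x = hbar*omega/(kB*T) = 1.055e-34*2.555e+13/(1.381e-23*705.8) = 0.2765
Step 2: x/2 = 0.1383
Step 3: sinh(x/2) = 0.1387
Step 4: Z = 1/(2*0.1387) = 3.605

3.605


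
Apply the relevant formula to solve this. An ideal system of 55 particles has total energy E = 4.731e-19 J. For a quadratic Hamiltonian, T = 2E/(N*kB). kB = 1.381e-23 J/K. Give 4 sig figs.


Step 1: Numerator = 2*E = 2*4.731e-19 = 9.462e-19 J
Step 2: Denominator = N*kB = 55*1.381e-23 = 7.595e-22
Step 3: T = 9.462e-19 / 7.595e-22 = 1246 K

1246


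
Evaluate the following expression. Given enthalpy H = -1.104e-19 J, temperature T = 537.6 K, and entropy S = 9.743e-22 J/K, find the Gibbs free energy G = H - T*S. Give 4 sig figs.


Step 1: T*S = 537.6 * 9.743e-22 = 5.238e-19 J
Step 2: G = H - T*S = -1.104e-19 - 5.238e-19
Step 3: G = -6.342e-19 J

-6.342e-19


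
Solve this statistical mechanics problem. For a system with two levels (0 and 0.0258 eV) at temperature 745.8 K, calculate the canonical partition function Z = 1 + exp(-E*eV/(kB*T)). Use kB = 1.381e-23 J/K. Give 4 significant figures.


Step 1: Compute beta*E = E*eV/(kB*T) = 0.0258*1.602e-19/(1.381e-23*745.8) = 0.4013
Step 2: exp(-beta*E) = exp(-0.4013) = 0.6695
Step 3: Z = 1 + 0.6695 = 1.669

1.669


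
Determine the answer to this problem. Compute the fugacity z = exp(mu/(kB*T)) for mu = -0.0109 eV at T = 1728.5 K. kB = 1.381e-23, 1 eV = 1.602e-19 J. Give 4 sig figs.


Step 1: Convert mu to Joules: -0.0109*1.602e-19 = -1.746e-21 J
Step 2: kB*T = 1.381e-23*1728.5 = 2.387e-20 J
Step 3: mu/(kB*T) = -0.07315
Step 4: z = exp(-0.07315) = 0.9295

0.9295


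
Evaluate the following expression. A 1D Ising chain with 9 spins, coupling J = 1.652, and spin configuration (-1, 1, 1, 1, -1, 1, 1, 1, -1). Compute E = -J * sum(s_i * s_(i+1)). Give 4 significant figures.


Step 1: Nearest-neighbor products: -1, 1, 1, -1, -1, 1, 1, -1
Step 2: Sum of products = 0
Step 3: E = -1.652 * 0 = 0

0


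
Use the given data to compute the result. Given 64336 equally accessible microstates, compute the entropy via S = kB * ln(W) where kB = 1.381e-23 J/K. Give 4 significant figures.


Step 1: ln(W) = ln(64336) = 11.07
Step 2: S = kB * ln(W) = 1.381e-23 * 11.07
Step 3: S = 1.529e-22 J/K

1.529e-22


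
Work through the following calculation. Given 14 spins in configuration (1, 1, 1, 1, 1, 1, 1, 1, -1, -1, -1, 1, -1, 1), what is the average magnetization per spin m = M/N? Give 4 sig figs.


Step 1: Count up spins (+1): 10, down spins (-1): 4
Step 2: Total magnetization M = 10 - 4 = 6
Step 3: m = M/N = 6/14 = 0.4286

0.4286


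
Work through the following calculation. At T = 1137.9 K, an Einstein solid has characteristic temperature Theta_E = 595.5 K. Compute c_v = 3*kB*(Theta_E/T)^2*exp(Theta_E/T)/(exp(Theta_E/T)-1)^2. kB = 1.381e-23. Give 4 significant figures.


Step 1: x = Theta_E/T = 595.5/1137.9 = 0.5233
Step 2: x^2 = 0.2739
Step 3: exp(x) = 1.688
Step 4: c_v = 3*1.381e-23*0.2739*1.688/(1.688-1)^2 = 4.05e-23

4.05e-23


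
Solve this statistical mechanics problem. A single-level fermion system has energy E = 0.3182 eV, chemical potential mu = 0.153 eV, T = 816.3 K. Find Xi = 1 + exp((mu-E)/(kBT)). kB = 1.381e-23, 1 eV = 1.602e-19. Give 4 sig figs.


Step 1: (mu - E) = 0.153 - 0.3182 = -0.1652 eV
Step 2: x = (mu-E)*eV/(kB*T) = -0.1652*1.602e-19/(1.381e-23*816.3) = -2.348
Step 3: exp(x) = 0.0956
Step 4: Xi = 1 + 0.0956 = 1.096

1.096


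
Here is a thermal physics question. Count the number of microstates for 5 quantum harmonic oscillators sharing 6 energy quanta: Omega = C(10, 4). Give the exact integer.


Step 1: Use binomial coefficient C(10, 4)
Step 2: Numerator = 10! / 6!
Step 3: Denominator = 4!
Step 4: Omega = 210

210


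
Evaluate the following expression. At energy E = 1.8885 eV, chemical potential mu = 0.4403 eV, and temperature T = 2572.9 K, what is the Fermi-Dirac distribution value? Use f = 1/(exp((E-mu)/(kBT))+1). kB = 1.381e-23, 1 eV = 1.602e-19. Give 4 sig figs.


Step 1: (E - mu) = 1.8885 - 0.4403 = 1.448 eV
Step 2: Convert: (E-mu)*eV = 2.32e-19 J
Step 3: x = (E-mu)*eV/(kB*T) = 6.529
Step 4: f = 1/(exp(6.529)+1) = 0.001458

0.001458


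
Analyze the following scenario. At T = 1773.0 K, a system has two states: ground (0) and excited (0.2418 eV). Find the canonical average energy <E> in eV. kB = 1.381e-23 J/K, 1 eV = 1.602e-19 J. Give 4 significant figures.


Step 1: beta*E = 0.2418*1.602e-19/(1.381e-23*1773.0) = 1.582
Step 2: exp(-beta*E) = 0.2056
Step 3: <E> = 0.2418*0.2056/(1+0.2056) = 0.04123 eV

0.04123


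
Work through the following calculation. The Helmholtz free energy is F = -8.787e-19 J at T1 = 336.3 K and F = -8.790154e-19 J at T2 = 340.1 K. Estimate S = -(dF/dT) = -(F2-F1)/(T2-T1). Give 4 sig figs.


Step 1: dF = F2 - F1 = -8.790154e-19 - (-8.787e-19) = -3.154e-22 J
Step 2: dT = T2 - T1 = 340.1 - 336.3 = 3.8 K
Step 3: S = -dF/dT = -(-3.154e-22)/3.8 = 8.3e-23 J/K

8.3e-23


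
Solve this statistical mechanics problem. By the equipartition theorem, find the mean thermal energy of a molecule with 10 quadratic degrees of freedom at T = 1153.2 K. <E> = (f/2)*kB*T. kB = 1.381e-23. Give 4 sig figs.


Step 1: f/2 = 10/2 = 5
Step 2: kB*T = 1.381e-23 * 1153.2 = 1.593e-20
Step 3: <E> = 5 * 1.593e-20 = 7.963e-20 J

7.963e-20


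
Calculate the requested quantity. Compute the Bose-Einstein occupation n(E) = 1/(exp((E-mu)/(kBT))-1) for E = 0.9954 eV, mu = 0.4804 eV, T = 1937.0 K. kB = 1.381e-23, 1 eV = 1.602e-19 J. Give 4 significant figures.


Step 1: (E - mu) = 0.515 eV
Step 2: x = (E-mu)*eV/(kB*T) = 0.515*1.602e-19/(1.381e-23*1937.0) = 3.084
Step 3: exp(x) = 21.85
Step 4: n = 1/(exp(x)-1) = 0.04796

0.04796


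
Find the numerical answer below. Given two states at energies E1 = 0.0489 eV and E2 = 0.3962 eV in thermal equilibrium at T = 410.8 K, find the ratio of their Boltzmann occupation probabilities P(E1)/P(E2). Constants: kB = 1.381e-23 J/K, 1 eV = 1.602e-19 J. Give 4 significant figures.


Step 1: Compute energy difference dE = E1 - E2 = 0.0489 - 0.3962 = -0.3473 eV
Step 2: Convert to Joules: dE_J = -0.3473 * 1.602e-19 = -5.564e-20 J
Step 3: Compute exponent = -dE_J / (kB * T) = -(-5.564e-20) / (1.381e-23 * 410.8) = 9.807
Step 4: P(E1)/P(E2) = exp(9.807) = 1.816e+04

1.816e+04


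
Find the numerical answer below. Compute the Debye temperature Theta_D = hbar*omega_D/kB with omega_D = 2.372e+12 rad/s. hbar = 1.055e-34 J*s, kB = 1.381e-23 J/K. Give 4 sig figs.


Step 1: hbar*omega_D = 1.055e-34 * 2.372e+12 = 2.502e-22 J
Step 2: Theta_D = 2.502e-22 / 1.381e-23
Step 3: Theta_D = 18.12 K

18.12


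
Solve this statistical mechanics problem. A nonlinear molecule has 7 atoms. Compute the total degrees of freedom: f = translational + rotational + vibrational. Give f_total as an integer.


Step 1: Translational DOF = 3
Step 2: Rotational DOF (nonlinear) = 3
Step 3: Vibrational DOF = 3*7 - 6 = 15
Step 4: Total = 3 + 3 + 15 = 21

21


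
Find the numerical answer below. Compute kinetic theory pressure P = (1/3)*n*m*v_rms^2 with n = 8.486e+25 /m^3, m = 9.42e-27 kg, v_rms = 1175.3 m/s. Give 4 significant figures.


Step 1: v_rms^2 = 1175.3^2 = 1.381e+06
Step 2: n*m = 8.486e+25*9.42e-27 = 0.7994
Step 3: P = (1/3)*0.7994*1.381e+06 = 3.681e+05 Pa

3.681e+05


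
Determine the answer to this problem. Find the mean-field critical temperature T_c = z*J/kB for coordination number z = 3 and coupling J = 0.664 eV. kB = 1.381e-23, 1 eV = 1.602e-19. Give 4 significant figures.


Step 1: z*J = 3*0.664 = 1.992 eV
Step 2: Convert to Joules: 1.992*1.602e-19 = 3.191e-19 J
Step 3: T_c = 3.191e-19 / 1.381e-23 = 2.311e+04 K

2.311e+04


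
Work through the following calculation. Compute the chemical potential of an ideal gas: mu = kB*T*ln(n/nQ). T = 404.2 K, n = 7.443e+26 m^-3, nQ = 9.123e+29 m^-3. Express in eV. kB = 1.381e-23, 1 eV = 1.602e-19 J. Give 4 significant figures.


Step 1: n/nQ = 7.443e+26/9.123e+29 = 0.0008159
Step 2: ln(n/nQ) = -7.111
Step 3: mu = kB*T*ln(n/nQ) = 5.582e-21*-7.111 = -3.97e-20 J
Step 4: Convert to eV: -3.97e-20/1.602e-19 = -0.2478 eV

-0.2478


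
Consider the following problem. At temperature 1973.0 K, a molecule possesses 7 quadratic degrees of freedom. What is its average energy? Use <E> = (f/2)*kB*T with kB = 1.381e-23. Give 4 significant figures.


Step 1: f/2 = 7/2 = 3.5
Step 2: kB*T = 1.381e-23 * 1973.0 = 2.725e-20
Step 3: <E> = 3.5 * 2.725e-20 = 9.536e-20 J

9.536e-20


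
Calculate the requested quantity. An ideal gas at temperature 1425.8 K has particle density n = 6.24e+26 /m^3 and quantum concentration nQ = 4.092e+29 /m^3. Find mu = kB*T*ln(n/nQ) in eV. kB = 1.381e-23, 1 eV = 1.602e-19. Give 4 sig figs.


Step 1: n/nQ = 6.24e+26/4.092e+29 = 0.001525
Step 2: ln(n/nQ) = -6.486
Step 3: mu = kB*T*ln(n/nQ) = 1.969e-20*-6.486 = -1.277e-19 J
Step 4: Convert to eV: -1.277e-19/1.602e-19 = -0.7972 eV

-0.7972


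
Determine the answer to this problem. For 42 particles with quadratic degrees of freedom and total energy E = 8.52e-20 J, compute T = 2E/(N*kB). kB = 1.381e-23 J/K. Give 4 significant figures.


Step 1: Numerator = 2*E = 2*8.52e-20 = 1.704e-19 J
Step 2: Denominator = N*kB = 42*1.381e-23 = 5.8e-22
Step 3: T = 1.704e-19 / 5.8e-22 = 293.8 K

293.8


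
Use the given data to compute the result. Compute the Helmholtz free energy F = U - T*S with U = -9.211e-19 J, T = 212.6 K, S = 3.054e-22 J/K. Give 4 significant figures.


Step 1: T*S = 212.6 * 3.054e-22 = 6.493e-20 J
Step 2: F = U - T*S = -9.211e-19 - 6.493e-20
Step 3: F = -9.86e-19 J

-9.86e-19


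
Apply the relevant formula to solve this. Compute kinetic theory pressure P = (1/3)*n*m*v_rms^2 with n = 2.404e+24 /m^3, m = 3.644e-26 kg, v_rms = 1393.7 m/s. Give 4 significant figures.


Step 1: v_rms^2 = 1393.7^2 = 1.942e+06
Step 2: n*m = 2.404e+24*3.644e-26 = 0.0876
Step 3: P = (1/3)*0.0876*1.942e+06 = 5.672e+04 Pa

5.672e+04


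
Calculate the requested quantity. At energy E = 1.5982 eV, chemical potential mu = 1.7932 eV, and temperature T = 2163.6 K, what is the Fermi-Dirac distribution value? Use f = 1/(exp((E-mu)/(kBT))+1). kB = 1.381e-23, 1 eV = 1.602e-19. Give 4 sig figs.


Step 1: (E - mu) = 1.5982 - 1.7932 = -0.195 eV
Step 2: Convert: (E-mu)*eV = -3.124e-20 J
Step 3: x = (E-mu)*eV/(kB*T) = -1.046
Step 4: f = 1/(exp(-1.046)+1) = 0.7399

0.7399


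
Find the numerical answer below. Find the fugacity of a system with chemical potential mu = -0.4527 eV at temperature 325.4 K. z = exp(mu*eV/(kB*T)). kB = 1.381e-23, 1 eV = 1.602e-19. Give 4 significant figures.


Step 1: Convert mu to Joules: -0.4527*1.602e-19 = -7.252e-20 J
Step 2: kB*T = 1.381e-23*325.4 = 4.494e-21 J
Step 3: mu/(kB*T) = -16.14
Step 4: z = exp(-16.14) = 9.799e-08

9.799e-08


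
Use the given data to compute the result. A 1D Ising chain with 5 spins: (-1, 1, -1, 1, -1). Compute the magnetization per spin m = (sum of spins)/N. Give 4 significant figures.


Step 1: Count up spins (+1): 2, down spins (-1): 3
Step 2: Total magnetization M = 2 - 3 = -1
Step 3: m = M/N = -1/5 = -0.2

-0.2


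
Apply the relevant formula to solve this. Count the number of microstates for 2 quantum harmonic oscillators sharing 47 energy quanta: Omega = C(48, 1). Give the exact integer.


Step 1: Use binomial coefficient C(48, 1)
Step 2: Numerator = 48! / 47!
Step 3: Denominator = 1!
Step 4: Omega = 48

48


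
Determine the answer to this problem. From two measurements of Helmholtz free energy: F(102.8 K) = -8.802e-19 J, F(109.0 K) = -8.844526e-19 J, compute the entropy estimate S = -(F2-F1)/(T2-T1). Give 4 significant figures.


Step 1: dF = F2 - F1 = -8.844526e-19 - (-8.802e-19) = -4.2526e-21 J
Step 2: dT = T2 - T1 = 109.0 - 102.8 = 6.2 K
Step 3: S = -dF/dT = -(-4.2526e-21)/6.2 = 6.859e-22 J/K

6.859e-22


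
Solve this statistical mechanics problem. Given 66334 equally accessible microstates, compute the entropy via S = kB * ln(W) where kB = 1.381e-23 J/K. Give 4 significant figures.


Step 1: ln(W) = ln(66334) = 11.1
Step 2: S = kB * ln(W) = 1.381e-23 * 11.1
Step 3: S = 1.533e-22 J/K

1.533e-22


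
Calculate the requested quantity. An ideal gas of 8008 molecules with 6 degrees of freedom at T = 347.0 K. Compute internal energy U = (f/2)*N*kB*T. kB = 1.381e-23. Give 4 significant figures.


Step 1: f/2 = 6/2 = 3.0
Step 2: N*kB*T = 8008*1.381e-23*347.0 = 3.837e-17
Step 3: U = 3.0 * 3.837e-17 = 1.151e-16 J

1.151e-16


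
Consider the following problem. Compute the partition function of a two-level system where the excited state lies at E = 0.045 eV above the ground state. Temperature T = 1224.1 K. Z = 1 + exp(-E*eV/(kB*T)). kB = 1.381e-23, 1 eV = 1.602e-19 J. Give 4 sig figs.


Step 1: Compute beta*E = E*eV/(kB*T) = 0.045*1.602e-19/(1.381e-23*1224.1) = 0.4264
Step 2: exp(-beta*E) = exp(-0.4264) = 0.6528
Step 3: Z = 1 + 0.6528 = 1.653

1.653


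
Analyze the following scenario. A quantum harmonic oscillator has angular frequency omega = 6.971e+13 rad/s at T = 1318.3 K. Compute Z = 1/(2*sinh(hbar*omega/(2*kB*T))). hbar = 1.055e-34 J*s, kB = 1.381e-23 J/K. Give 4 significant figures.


Step 1: Compute x = hbar*omega/(kB*T) = 1.055e-34*6.971e+13/(1.381e-23*1318.3) = 0.404
Step 2: x/2 = 0.202
Step 3: sinh(x/2) = 0.2034
Step 4: Z = 1/(2*0.2034) = 2.459

2.459


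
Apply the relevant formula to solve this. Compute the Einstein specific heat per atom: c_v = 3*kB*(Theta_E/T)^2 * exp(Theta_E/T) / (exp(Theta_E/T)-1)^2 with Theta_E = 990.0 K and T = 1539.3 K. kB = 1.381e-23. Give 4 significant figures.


Step 1: x = Theta_E/T = 990.0/1539.3 = 0.6431
Step 2: x^2 = 0.4136
Step 3: exp(x) = 1.902
Step 4: c_v = 3*1.381e-23*0.4136*1.902/(1.902-1)^2 = 4.003e-23

4.003e-23


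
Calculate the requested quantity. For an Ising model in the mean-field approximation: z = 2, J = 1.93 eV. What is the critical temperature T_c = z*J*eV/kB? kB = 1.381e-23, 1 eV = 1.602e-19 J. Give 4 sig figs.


Step 1: z*J = 2*1.93 = 3.86 eV
Step 2: Convert to Joules: 3.86*1.602e-19 = 6.184e-19 J
Step 3: T_c = 6.184e-19 / 1.381e-23 = 4.478e+04 K

4.478e+04


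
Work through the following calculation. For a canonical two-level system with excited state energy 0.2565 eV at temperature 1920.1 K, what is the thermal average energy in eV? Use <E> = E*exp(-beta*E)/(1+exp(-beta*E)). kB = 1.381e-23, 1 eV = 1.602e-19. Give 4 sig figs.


Step 1: beta*E = 0.2565*1.602e-19/(1.381e-23*1920.1) = 1.55
Step 2: exp(-beta*E) = 0.2123
Step 3: <E> = 0.2565*0.2123/(1+0.2123) = 0.04492 eV

0.04492


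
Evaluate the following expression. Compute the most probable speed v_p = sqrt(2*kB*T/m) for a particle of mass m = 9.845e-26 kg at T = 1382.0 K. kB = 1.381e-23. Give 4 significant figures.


Step 1: Numerator = 2*kB*T = 2*1.381e-23*1382.0 = 3.817e-20
Step 2: Ratio = 3.817e-20 / 9.845e-26 = 3.877e+05
Step 3: v_p = sqrt(3.877e+05) = 622.7 m/s

622.7


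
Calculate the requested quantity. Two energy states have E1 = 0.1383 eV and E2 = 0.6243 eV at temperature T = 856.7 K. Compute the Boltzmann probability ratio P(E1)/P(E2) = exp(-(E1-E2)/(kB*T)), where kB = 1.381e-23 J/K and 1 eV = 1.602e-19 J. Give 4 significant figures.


Step 1: Compute energy difference dE = E1 - E2 = 0.1383 - 0.6243 = -0.486 eV
Step 2: Convert to Joules: dE_J = -0.486 * 1.602e-19 = -7.786e-20 J
Step 3: Compute exponent = -dE_J / (kB * T) = -(-7.786e-20) / (1.381e-23 * 856.7) = 6.581
Step 4: P(E1)/P(E2) = exp(6.581) = 721.1

721.1


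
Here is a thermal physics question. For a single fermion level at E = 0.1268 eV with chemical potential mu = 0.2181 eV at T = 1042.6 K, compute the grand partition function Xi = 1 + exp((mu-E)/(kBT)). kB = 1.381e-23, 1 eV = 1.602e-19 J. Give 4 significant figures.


Step 1: (mu - E) = 0.2181 - 0.1268 = 0.0913 eV
Step 2: x = (mu-E)*eV/(kB*T) = 0.0913*1.602e-19/(1.381e-23*1042.6) = 1.016
Step 3: exp(x) = 2.762
Step 4: Xi = 1 + 2.762 = 3.762

3.762


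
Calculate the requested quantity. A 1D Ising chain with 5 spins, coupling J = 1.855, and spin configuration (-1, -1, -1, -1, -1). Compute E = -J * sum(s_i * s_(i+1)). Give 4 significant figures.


Step 1: Nearest-neighbor products: 1, 1, 1, 1
Step 2: Sum of products = 4
Step 3: E = -1.855 * 4 = -7.42

-7.42


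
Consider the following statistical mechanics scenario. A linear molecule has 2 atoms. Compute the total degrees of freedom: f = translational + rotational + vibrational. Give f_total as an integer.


Step 1: Translational DOF = 3
Step 2: Rotational DOF (linear) = 2
Step 3: Vibrational DOF = 3*2 - 5 = 1
Step 4: Total = 3 + 2 + 1 = 6

6


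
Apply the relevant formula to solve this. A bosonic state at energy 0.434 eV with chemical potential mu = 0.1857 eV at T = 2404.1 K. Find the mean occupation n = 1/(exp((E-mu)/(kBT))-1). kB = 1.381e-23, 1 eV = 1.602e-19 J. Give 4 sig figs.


Step 1: (E - mu) = 0.2483 eV
Step 2: x = (E-mu)*eV/(kB*T) = 0.2483*1.602e-19/(1.381e-23*2404.1) = 1.198
Step 3: exp(x) = 3.314
Step 4: n = 1/(exp(x)-1) = 0.4322

0.4322


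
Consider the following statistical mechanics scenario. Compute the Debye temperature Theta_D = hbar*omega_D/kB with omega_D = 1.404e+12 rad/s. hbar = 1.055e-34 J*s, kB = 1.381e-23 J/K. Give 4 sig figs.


Step 1: hbar*omega_D = 1.055e-34 * 1.404e+12 = 1.481e-22 J
Step 2: Theta_D = 1.481e-22 / 1.381e-23
Step 3: Theta_D = 10.73 K

10.73


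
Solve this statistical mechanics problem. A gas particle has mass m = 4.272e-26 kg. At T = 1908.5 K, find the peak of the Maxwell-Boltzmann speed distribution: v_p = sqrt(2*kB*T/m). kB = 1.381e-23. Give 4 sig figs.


Step 1: Numerator = 2*kB*T = 2*1.381e-23*1908.5 = 5.271e-20
Step 2: Ratio = 5.271e-20 / 4.272e-26 = 1.234e+06
Step 3: v_p = sqrt(1.234e+06) = 1111 m/s

1111


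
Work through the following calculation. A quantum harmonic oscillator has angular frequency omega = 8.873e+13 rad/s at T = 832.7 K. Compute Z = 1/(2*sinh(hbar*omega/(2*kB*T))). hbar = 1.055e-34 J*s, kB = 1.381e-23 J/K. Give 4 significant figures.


Step 1: Compute x = hbar*omega/(kB*T) = 1.055e-34*8.873e+13/(1.381e-23*832.7) = 0.814
Step 2: x/2 = 0.407
Step 3: sinh(x/2) = 0.4183
Step 4: Z = 1/(2*0.4183) = 1.195

1.195


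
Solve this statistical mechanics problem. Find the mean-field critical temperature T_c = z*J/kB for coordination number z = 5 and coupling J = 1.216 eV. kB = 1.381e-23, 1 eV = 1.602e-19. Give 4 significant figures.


Step 1: z*J = 5*1.216 = 6.08 eV
Step 2: Convert to Joules: 6.08*1.602e-19 = 9.74e-19 J
Step 3: T_c = 9.74e-19 / 1.381e-23 = 7.053e+04 K

7.053e+04


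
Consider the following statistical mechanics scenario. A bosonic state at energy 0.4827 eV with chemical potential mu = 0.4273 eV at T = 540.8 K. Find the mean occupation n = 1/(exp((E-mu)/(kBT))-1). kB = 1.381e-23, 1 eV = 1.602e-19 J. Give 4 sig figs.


Step 1: (E - mu) = 0.0554 eV
Step 2: x = (E-mu)*eV/(kB*T) = 0.0554*1.602e-19/(1.381e-23*540.8) = 1.188
Step 3: exp(x) = 3.282
Step 4: n = 1/(exp(x)-1) = 0.4383

0.4383


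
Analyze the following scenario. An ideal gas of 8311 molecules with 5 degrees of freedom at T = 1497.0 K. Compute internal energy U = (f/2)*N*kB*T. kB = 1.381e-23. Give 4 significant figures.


Step 1: f/2 = 5/2 = 2.5
Step 2: N*kB*T = 8311*1.381e-23*1497.0 = 1.718e-16
Step 3: U = 2.5 * 1.718e-16 = 4.295e-16 J

4.295e-16


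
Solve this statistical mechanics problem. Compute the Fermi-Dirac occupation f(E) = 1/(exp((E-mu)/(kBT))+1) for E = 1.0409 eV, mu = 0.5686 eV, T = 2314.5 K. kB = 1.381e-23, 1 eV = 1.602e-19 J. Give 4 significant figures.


Step 1: (E - mu) = 1.0409 - 0.5686 = 0.4723 eV
Step 2: Convert: (E-mu)*eV = 7.566e-20 J
Step 3: x = (E-mu)*eV/(kB*T) = 2.367
Step 4: f = 1/(exp(2.367)+1) = 0.08571

0.08571


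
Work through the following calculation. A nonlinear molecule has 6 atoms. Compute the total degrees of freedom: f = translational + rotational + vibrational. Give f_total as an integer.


Step 1: Translational DOF = 3
Step 2: Rotational DOF (nonlinear) = 3
Step 3: Vibrational DOF = 3*6 - 6 = 12
Step 4: Total = 3 + 3 + 12 = 18

18


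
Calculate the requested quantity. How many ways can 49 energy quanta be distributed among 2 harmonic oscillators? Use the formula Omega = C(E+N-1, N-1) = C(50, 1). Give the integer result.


Step 1: Use binomial coefficient C(50, 1)
Step 2: Numerator = 50! / 49!
Step 3: Denominator = 1!
Step 4: Omega = 50

50


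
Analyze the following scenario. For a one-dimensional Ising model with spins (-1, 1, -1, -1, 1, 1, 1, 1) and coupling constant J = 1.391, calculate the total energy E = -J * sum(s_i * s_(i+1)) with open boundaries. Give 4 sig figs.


Step 1: Nearest-neighbor products: -1, -1, 1, -1, 1, 1, 1
Step 2: Sum of products = 1
Step 3: E = -1.391 * 1 = -1.391

-1.391


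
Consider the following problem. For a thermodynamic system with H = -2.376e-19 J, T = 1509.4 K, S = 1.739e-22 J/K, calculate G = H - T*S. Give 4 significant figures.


Step 1: T*S = 1509.4 * 1.739e-22 = 2.625e-19 J
Step 2: G = H - T*S = -2.376e-19 - 2.625e-19
Step 3: G = -5.001e-19 J

-5.001e-19


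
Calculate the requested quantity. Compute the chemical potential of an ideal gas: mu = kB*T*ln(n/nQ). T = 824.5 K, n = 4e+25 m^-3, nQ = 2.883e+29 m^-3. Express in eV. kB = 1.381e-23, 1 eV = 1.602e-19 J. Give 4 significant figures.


Step 1: n/nQ = 4e+25/2.883e+29 = 0.0001387
Step 2: ln(n/nQ) = -8.883
Step 3: mu = kB*T*ln(n/nQ) = 1.139e-20*-8.883 = -1.011e-19 J
Step 4: Convert to eV: -1.011e-19/1.602e-19 = -0.6314 eV

-0.6314


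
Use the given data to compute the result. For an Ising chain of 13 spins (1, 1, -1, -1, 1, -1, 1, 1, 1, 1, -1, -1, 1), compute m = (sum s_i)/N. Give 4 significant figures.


Step 1: Count up spins (+1): 8, down spins (-1): 5
Step 2: Total magnetization M = 8 - 5 = 3
Step 3: m = M/N = 3/13 = 0.2308

0.2308


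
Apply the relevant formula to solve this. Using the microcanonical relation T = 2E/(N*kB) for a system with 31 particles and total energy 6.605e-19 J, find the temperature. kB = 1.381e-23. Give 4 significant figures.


Step 1: Numerator = 2*E = 2*6.605e-19 = 1.321e-18 J
Step 2: Denominator = N*kB = 31*1.381e-23 = 4.281e-22
Step 3: T = 1.321e-18 / 4.281e-22 = 3086 K

3086


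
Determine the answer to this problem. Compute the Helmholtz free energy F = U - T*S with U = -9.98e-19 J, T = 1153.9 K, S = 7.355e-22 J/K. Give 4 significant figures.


Step 1: T*S = 1153.9 * 7.355e-22 = 8.487e-19 J
Step 2: F = U - T*S = -9.98e-19 - 8.487e-19
Step 3: F = -1.847e-18 J

-1.847e-18


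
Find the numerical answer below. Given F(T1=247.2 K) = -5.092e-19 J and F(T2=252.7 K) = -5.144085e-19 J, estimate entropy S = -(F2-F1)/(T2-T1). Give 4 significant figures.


Step 1: dF = F2 - F1 = -5.144085e-19 - (-5.092e-19) = -5.2085e-21 J
Step 2: dT = T2 - T1 = 252.7 - 247.2 = 5.5 K
Step 3: S = -dF/dT = -(-5.2085e-21)/5.5 = 9.47e-22 J/K

9.47e-22


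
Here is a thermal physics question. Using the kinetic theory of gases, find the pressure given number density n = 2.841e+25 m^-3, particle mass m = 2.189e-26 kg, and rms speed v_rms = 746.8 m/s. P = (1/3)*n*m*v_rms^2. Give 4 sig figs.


Step 1: v_rms^2 = 746.8^2 = 5.577e+05
Step 2: n*m = 2.841e+25*2.189e-26 = 0.6219
Step 3: P = (1/3)*0.6219*5.577e+05 = 1.156e+05 Pa

1.156e+05


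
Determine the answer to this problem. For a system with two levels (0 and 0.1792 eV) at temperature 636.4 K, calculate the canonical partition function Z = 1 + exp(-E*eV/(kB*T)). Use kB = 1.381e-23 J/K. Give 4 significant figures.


Step 1: Compute beta*E = E*eV/(kB*T) = 0.1792*1.602e-19/(1.381e-23*636.4) = 3.266
Step 2: exp(-beta*E) = exp(-3.266) = 0.03814
Step 3: Z = 1 + 0.03814 = 1.038

1.038


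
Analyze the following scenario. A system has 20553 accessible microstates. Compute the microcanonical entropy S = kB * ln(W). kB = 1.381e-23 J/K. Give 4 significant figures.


Step 1: ln(W) = ln(20553) = 9.931
Step 2: S = kB * ln(W) = 1.381e-23 * 9.931
Step 3: S = 1.371e-22 J/K

1.371e-22


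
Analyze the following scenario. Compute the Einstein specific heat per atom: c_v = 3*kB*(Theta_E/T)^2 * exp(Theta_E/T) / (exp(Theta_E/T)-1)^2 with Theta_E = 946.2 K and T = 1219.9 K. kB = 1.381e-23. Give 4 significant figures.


Step 1: x = Theta_E/T = 946.2/1219.9 = 0.7756
Step 2: x^2 = 0.6016
Step 3: exp(x) = 2.172
Step 4: c_v = 3*1.381e-23*0.6016*2.172/(2.172-1)^2 = 3.941e-23

3.941e-23


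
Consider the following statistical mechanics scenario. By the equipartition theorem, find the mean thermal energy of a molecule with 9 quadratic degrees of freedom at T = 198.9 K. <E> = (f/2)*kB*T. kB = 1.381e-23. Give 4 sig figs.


Step 1: f/2 = 9/2 = 4.5
Step 2: kB*T = 1.381e-23 * 198.9 = 2.747e-21
Step 3: <E> = 4.5 * 2.747e-21 = 1.236e-20 J

1.236e-20


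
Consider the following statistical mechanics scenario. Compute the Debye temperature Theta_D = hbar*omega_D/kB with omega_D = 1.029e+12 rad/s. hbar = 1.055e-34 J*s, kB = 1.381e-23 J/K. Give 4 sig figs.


Step 1: hbar*omega_D = 1.055e-34 * 1.029e+12 = 1.086e-22 J
Step 2: Theta_D = 1.086e-22 / 1.381e-23
Step 3: Theta_D = 7.861 K

7.861


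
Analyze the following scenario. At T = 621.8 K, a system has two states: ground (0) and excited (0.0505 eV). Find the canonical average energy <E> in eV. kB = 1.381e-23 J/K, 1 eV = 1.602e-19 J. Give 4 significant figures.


Step 1: beta*E = 0.0505*1.602e-19/(1.381e-23*621.8) = 0.9421
Step 2: exp(-beta*E) = 0.3898
Step 3: <E> = 0.0505*0.3898/(1+0.3898) = 0.01416 eV

0.01416


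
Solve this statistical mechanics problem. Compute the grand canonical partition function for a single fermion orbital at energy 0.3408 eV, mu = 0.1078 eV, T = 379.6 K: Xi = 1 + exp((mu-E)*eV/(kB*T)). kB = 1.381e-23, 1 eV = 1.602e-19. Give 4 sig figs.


Step 1: (mu - E) = 0.1078 - 0.3408 = -0.233 eV
Step 2: x = (mu-E)*eV/(kB*T) = -0.233*1.602e-19/(1.381e-23*379.6) = -7.12
Step 3: exp(x) = 0.0008085
Step 4: Xi = 1 + 0.0008085 = 1.001

1.001


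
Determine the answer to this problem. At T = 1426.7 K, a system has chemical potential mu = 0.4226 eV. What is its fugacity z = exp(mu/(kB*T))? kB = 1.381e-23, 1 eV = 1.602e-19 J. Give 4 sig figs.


Step 1: Convert mu to Joules: 0.4226*1.602e-19 = 6.77e-20 J
Step 2: kB*T = 1.381e-23*1426.7 = 1.97e-20 J
Step 3: mu/(kB*T) = 3.436
Step 4: z = exp(3.436) = 31.07

31.07


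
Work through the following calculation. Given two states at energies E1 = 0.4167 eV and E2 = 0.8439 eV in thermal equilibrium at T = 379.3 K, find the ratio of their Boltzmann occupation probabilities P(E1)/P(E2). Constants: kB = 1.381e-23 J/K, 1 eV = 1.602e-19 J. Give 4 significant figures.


Step 1: Compute energy difference dE = E1 - E2 = 0.4167 - 0.8439 = -0.4272 eV
Step 2: Convert to Joules: dE_J = -0.4272 * 1.602e-19 = -6.844e-20 J
Step 3: Compute exponent = -dE_J / (kB * T) = -(-6.844e-20) / (1.381e-23 * 379.3) = 13.07
Step 4: P(E1)/P(E2) = exp(13.07) = 4.722e+05

4.722e+05


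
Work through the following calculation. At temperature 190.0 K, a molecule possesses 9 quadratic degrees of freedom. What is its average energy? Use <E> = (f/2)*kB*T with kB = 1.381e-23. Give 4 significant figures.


Step 1: f/2 = 9/2 = 4.5
Step 2: kB*T = 1.381e-23 * 190.0 = 2.624e-21
Step 3: <E> = 4.5 * 2.624e-21 = 1.181e-20 J

1.181e-20


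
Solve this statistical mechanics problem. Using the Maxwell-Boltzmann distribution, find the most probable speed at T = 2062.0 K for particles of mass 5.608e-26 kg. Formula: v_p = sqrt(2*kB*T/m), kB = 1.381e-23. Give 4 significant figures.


Step 1: Numerator = 2*kB*T = 2*1.381e-23*2062.0 = 5.695e-20
Step 2: Ratio = 5.695e-20 / 5.608e-26 = 1.016e+06
Step 3: v_p = sqrt(1.016e+06) = 1008 m/s

1008


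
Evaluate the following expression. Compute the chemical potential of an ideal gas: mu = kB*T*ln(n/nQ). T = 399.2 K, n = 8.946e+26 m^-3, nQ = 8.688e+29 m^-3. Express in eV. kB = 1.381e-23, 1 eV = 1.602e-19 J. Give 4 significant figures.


Step 1: n/nQ = 8.946e+26/8.688e+29 = 0.00103
Step 2: ln(n/nQ) = -6.878
Step 3: mu = kB*T*ln(n/nQ) = 5.513e-21*-6.878 = -3.792e-20 J
Step 4: Convert to eV: -3.792e-20/1.602e-19 = -0.2367 eV

-0.2367


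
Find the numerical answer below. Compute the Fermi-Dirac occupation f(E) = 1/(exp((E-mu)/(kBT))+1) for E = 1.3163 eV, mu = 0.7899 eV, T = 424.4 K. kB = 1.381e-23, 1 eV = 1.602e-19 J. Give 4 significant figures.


Step 1: (E - mu) = 1.3163 - 0.7899 = 0.5264 eV
Step 2: Convert: (E-mu)*eV = 8.433e-20 J
Step 3: x = (E-mu)*eV/(kB*T) = 14.39
Step 4: f = 1/(exp(14.39)+1) = 5.64e-07

5.64e-07


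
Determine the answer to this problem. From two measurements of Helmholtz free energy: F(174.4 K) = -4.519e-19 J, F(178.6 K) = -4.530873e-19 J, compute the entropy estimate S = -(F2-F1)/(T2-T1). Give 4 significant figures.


Step 1: dF = F2 - F1 = -4.530873e-19 - (-4.519e-19) = -1.1873e-21 J
Step 2: dT = T2 - T1 = 178.6 - 174.4 = 4.2 K
Step 3: S = -dF/dT = -(-1.1873e-21)/4.2 = 2.827e-22 J/K

2.827e-22


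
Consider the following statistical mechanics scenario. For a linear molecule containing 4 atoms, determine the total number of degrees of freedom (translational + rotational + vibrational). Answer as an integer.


Step 1: Translational DOF = 3
Step 2: Rotational DOF (linear) = 2
Step 3: Vibrational DOF = 3*4 - 5 = 7
Step 4: Total = 3 + 2 + 7 = 12

12


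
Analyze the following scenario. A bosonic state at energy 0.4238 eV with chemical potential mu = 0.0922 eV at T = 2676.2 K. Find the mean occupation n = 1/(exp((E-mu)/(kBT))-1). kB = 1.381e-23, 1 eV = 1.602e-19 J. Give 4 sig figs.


Step 1: (E - mu) = 0.3316 eV
Step 2: x = (E-mu)*eV/(kB*T) = 0.3316*1.602e-19/(1.381e-23*2676.2) = 1.437
Step 3: exp(x) = 4.21
Step 4: n = 1/(exp(x)-1) = 0.3116

0.3116


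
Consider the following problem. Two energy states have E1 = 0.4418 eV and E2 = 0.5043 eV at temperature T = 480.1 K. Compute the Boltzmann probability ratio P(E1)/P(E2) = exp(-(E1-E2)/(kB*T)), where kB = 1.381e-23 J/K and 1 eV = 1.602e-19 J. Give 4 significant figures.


Step 1: Compute energy difference dE = E1 - E2 = 0.4418 - 0.5043 = -0.0625 eV
Step 2: Convert to Joules: dE_J = -0.0625 * 1.602e-19 = -1.001e-20 J
Step 3: Compute exponent = -dE_J / (kB * T) = -(-1.001e-20) / (1.381e-23 * 480.1) = 1.51
Step 4: P(E1)/P(E2) = exp(1.51) = 4.527

4.527


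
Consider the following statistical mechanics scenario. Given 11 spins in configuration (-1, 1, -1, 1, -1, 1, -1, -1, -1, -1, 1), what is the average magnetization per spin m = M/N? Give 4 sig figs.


Step 1: Count up spins (+1): 4, down spins (-1): 7
Step 2: Total magnetization M = 4 - 7 = -3
Step 3: m = M/N = -3/11 = -0.2727

-0.2727


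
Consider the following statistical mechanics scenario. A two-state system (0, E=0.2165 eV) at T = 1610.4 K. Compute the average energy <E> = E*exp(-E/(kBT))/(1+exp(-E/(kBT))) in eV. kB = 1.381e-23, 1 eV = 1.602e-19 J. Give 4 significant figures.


Step 1: beta*E = 0.2165*1.602e-19/(1.381e-23*1610.4) = 1.56
Step 2: exp(-beta*E) = 0.2102
Step 3: <E> = 0.2165*0.2102/(1+0.2102) = 0.03761 eV

0.03761


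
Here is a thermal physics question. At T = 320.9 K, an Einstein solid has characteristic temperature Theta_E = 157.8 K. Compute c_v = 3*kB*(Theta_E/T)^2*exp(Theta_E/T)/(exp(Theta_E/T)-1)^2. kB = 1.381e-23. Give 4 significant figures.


Step 1: x = Theta_E/T = 157.8/320.9 = 0.4917
Step 2: x^2 = 0.2418
Step 3: exp(x) = 1.635
Step 4: c_v = 3*1.381e-23*0.2418*1.635/(1.635-1)^2 = 4.061e-23

4.061e-23


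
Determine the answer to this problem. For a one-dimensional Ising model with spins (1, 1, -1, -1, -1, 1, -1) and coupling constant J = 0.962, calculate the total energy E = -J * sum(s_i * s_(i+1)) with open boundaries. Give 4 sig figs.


Step 1: Nearest-neighbor products: 1, -1, 1, 1, -1, -1
Step 2: Sum of products = 0
Step 3: E = -0.962 * 0 = 0

0
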